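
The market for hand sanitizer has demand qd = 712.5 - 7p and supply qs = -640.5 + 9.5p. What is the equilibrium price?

Set qd = qs: 712.5 - 7p = -640.5 + 9.5p.
1353 = 16.5p, so p* = 82.
q* = 712.5 − 7(82) = 138.5.

p* = 82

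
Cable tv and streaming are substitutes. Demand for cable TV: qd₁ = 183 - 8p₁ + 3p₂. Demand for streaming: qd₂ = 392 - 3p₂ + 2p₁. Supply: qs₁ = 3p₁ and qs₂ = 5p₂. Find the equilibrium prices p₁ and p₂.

Market 1: 183 - 8p₁ + 3p₂ = 3p₁ → 11p₁ - 3p₂ = 183.
Market 2: 8p₂ - 2p₁ = 392.
Eliminating p₂: 8×(1) + 3×(2) gives 82p₁ = 2640, so p₁ = 1320/41.
Back-substitute into (2): p₂ = (392 + 2×1320/41) / 8 = 2339/41.

p₁ = 1320/41, p₂ = 2339/41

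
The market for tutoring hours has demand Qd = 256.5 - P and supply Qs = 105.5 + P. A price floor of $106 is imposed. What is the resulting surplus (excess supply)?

Surplus = 61

Equilibrium price would be P* = 75.5, so the floor at 106 binds.
At P = 106: Qd = 150.5, Qs = 211.5.
Surplus = 211.5 − 150.5 = 61.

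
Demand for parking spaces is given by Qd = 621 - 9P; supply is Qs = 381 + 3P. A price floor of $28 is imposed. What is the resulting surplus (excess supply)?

Surplus = 96

Equilibrium price would be P* = 20, so the floor at 28 binds.
At P = 28: Qd = 369, Qs = 465.
Surplus = 465 − 369 = 96.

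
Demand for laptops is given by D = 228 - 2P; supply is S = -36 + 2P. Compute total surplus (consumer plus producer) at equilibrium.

Equilibrium: 228 - 2P = -36 + 2P gives P* = 66, Q* = 96.
Demand choke price: P = 114; supply starts at P = 18.
CS = ½(114 − 66)(96) = 2304; PS = ½(66 − 18)(96) = 2304.

Total surplus = 4608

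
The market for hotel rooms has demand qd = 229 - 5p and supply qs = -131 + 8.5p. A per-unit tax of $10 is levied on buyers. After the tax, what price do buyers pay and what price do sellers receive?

Buyers pay 890/27, sellers receive 620/27

Pre-tax equilibrium: p* = 80/3, q* = 287/3.
Tax on buyers shifts demand to qd = 229 − 5(p + 10) = 179 - 5p.
179 - 5p = -131 + 8.5p gives seller price ps = 620/27; buyers pay pb = 620/27 + 10 = 890/27.
New quantity: q = 229 − 5(890/27) = 1733/27.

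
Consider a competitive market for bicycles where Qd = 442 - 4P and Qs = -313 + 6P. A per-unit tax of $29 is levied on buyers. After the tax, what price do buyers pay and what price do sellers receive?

Buyers pay $92.9, sellers receive $63.9

Pre-tax equilibrium: P* = 75.5, Q* = 140.
Tax on buyers shifts demand to Qd = 442 − 4(P + 29) = 326 - 4P.
326 - 4P = -313 + 6P gives seller price Ps = 63.9; buyers pay Pb = 63.9 + 29 = 92.9.
New quantity: Q = 442 − 4(92.9) = 70.4.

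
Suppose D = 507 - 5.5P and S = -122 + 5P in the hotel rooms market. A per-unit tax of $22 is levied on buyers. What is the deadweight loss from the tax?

Deadweight loss = 13310/21

Pre-tax equilibrium: P* = 1258/21, Q* = 3728/21.
Tax on buyers shifts demand to D = 507 − 5.5(P + 22) = 386 - 5.5P.
386 - 5.5P = -122 + 5P gives seller price Ps = 1016/21; buyers pay Pb = 1016/21 + 22 = 1478/21.
New quantity: Q = 507 − 5.5(1478/21) = 2518/21.
DWL = ½ × 22 × (3728/21 − 2518/21) = 13310/21.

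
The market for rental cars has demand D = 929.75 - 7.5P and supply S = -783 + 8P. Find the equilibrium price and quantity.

Set D = S: 929.75 - 7.5P = -783 + 8P.
1712.75 = 15.5P, so P* = 110.5.
Q* = 929.75 − 7.5(110.5) = 101.

P* = 110.5, Q* = 101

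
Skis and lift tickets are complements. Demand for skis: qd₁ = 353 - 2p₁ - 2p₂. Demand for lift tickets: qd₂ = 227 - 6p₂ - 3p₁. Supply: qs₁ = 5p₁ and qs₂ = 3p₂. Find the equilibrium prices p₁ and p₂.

p₁ = 2723/57, p₂ = 530/57

Market 1: 353 - 2p₁ - 2p₂ = 5p₁ → 7p₁ + 2p₂ = 353.
Market 2: 9p₂ + 3p₁ = 227.
Eliminating p₂: 9×(1) − 2×(2) gives 57p₁ = 2723, so p₁ = 2723/57.
Back-substitute into (2): p₂ = (227 − 3×2723/57) / 9 = 530/57.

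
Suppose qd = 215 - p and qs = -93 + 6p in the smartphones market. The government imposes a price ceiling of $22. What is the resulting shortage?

Shortage = 154

Equilibrium price would be p* = 44, so the ceiling at 22 binds.
At p = 22: qd = 215 − 1(22) = 193, qs = -93 + 6(22) = 39.
Shortage = 193 − 39 = 154.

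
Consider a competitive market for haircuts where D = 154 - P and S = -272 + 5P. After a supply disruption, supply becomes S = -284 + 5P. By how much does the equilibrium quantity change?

ΔQ = -2

Original equilibrium: P* = 71, Q* = 83.
New equilibrium: 154 - P = -284 + 5P, so 438 = 6P and P' = 73; Q' = 154 − 1(73) = 81.
Change in quantity: 81 − 83 = -2.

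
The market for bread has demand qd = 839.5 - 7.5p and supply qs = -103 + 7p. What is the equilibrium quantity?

q* = 352

Set qd = qs: 839.5 - 7.5p = -103 + 7p.
942.5 = 14.5p, so p* = 65.
q* = 839.5 − 7.5(65) = 352.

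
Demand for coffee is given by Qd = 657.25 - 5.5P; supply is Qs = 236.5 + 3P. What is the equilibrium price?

P* = 49.5

Set Qd = Qs: 657.25 - 5.5P = 236.5 + 3P.
420.75 = 8.5P, so P* = 49.5.
Q* = 657.25 − 5.5(49.5) = 385.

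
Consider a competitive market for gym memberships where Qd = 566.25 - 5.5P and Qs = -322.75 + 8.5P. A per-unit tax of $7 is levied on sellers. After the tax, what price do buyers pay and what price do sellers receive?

Buyers pay $67.75, sellers receive $60.75

Pre-tax equilibrium: P* = 63.5, Q* = 217.
Tax on sellers shifts supply to Qs = -322.75 + 8.5(P − 7) = -382.25 + 8.5P.
566.25 - 5.5P = -382.25 + 8.5P gives buyer price Pb = 67.75; sellers receive Ps = 67.75 − 7 = 60.75.
New quantity: Q = 566.25 − 5.5(67.75) = 193.625.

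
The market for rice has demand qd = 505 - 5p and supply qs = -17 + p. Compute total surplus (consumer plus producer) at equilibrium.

Equilibrium: 505 - 5p = -17 + p gives p* = 87, q* = 70.
Demand choke price: p = 101; supply starts at p = 17.
CS = ½(101 − 87)(70) = 490; PS = ½(87 − 17)(70) = 2450.

Total surplus = 2940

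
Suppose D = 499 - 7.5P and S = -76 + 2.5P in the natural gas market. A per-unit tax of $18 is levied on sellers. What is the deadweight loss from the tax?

Deadweight loss = 303.75

Pre-tax equilibrium: P* = 57.5, Q* = 67.75.
Tax on sellers shifts supply to S = -76 + 2.5(P − 18) = -121 + 2.5P.
499 - 7.5P = -121 + 2.5P gives buyer price Pb = 62; sellers receive Ps = 62 − 18 = 44.
New quantity: Q = 499 − 7.5(62) = 34.
DWL = ½ × 18 × (67.75 − 34) = 303.75.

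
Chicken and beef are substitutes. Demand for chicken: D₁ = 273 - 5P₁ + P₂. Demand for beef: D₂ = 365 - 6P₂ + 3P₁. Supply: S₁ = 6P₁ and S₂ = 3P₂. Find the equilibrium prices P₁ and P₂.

P₁ = 1411/48, P₂ = 2417/48

Market 1: 273 - 5P₁ + P₂ = 6P₁ → 11P₁ - P₂ = 273.
Market 2: 9P₂ - 3P₁ = 365.
Eliminating P₂: 9×(1) + 1×(2) gives 96P₁ = 2822, so P₁ = 1411/48.
Back-substitute into (2): P₂ = (365 + 3×1411/48) / 9 = 2417/48.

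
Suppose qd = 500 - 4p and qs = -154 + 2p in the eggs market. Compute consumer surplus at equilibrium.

Equilibrium: 500 - 4p = -154 + 2p gives p* = 109, q* = 64.
Demand choke price (qd = 0): p = 125.
CS = ½(125 − 109)(64) = 512.

Consumer surplus = 512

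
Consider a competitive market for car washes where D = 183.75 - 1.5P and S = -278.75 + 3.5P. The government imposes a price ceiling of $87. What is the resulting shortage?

Equilibrium price would be P* = 92.5, so the ceiling at 87 binds.
At P = 87: D = 183.75 − 1.5(87) = 53.25, S = -278.75 + 3.5(87) = 25.75.
Shortage = 53.25 − 25.75 = 27.5.

Shortage = 27.5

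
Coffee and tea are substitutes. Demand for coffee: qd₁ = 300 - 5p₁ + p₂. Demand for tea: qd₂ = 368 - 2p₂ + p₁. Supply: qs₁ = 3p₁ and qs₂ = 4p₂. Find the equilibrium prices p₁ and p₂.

Market 1: 300 - 5p₁ + p₂ = 3p₁ → 8p₁ - p₂ = 300.
Market 2: 6p₂ - p₁ = 368.
Eliminating p₂: 6×(1) + 1×(2) gives 47p₁ = 2168, so p₁ = 2168/47.
Back-substitute into (2): p₂ = (368 + 1×2168/47) / 6 = 3244/47.

p₁ = 2168/47, p₂ = 3244/47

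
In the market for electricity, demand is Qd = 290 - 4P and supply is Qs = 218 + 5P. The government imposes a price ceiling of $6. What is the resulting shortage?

Shortage = 18

Equilibrium price would be P* = 8, so the ceiling at 6 binds.
At P = 6: Qd = 290 − 4(6) = 266, Qs = 218 + 5(6) = 248.
Shortage = 266 − 248 = 18.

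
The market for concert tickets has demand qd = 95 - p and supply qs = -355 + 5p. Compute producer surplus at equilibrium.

Equilibrium: 95 - p = -355 + 5p gives p* = 75, q* = 20.
Supply starts at p = 71 (where qs = 0).
PS = ½(75 − 71)(20) = 40.

Producer surplus = 40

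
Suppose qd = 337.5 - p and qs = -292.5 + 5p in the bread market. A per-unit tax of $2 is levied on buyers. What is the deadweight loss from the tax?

Deadweight loss = 5/3

Pre-tax equilibrium: p* = 105, q* = 232.5.
Tax on buyers shifts demand to qd = 337.5 − 1(p + 2) = 335.5 - p.
335.5 - p = -292.5 + 5p gives seller price ps = 314/3; buyers pay pb = 314/3 + 2 = 320/3.
New quantity: q = 337.5 − 1(320/3) = 1385/6.
DWL = ½ × 2 × (232.5 − 1385/6) = 5/3.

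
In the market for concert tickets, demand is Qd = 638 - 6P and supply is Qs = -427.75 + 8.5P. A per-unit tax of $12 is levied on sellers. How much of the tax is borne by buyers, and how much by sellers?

Pre-tax equilibrium: P* = 73.5, Q* = 197.
Tax on sellers shifts supply to Qs = -427.75 + 8.5(P − 12) = -529.75 + 8.5P.
638 - 6P = -529.75 + 8.5P gives buyer price Pb = 4671/58; sellers receive Ps = 4671/58 − 12 = 3975/58.
New quantity: Q = 638 − 6(4671/58) = 4489/29.
Buyer burden = 4671/58 − 73.5 = 204/29; seller burden = 73.5 − 3975/58 = 144/29.

Buyers bear 204/29, sellers bear 144/29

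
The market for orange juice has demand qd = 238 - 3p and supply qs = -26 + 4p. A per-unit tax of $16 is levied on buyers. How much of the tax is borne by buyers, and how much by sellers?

Pre-tax equilibrium: p* = 264/7, q* = 874/7.
Tax on buyers shifts demand to qd = 238 − 3(p + 16) = 190 - 3p.
190 - 3p = -26 + 4p gives seller price ps = 216/7; buyers pay pb = 216/7 + 16 = 328/7.
New quantity: q = 238 − 3(328/7) = 682/7.
Buyer burden = 328/7 − 264/7 = 64/7; seller burden = 264/7 − 216/7 = 48/7.

Buyers bear 64/7, sellers bear 48/7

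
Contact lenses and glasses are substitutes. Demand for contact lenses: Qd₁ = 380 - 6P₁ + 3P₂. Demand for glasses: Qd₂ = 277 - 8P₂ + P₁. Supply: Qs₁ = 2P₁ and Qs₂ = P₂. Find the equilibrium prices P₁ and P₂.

P₁ = 1417/23, P₂ = 2596/69

Market 1: 380 - 6P₁ + 3P₂ = 2P₁ → 8P₁ - 3P₂ = 380.
Market 2: 9P₂ - P₁ = 277.
Eliminating P₂: 9×(1) + 3×(2) gives 69P₁ = 4251, so P₁ = 1417/23.
Back-substitute into (2): P₂ = (277 + 1×1417/23) / 9 = 2596/69.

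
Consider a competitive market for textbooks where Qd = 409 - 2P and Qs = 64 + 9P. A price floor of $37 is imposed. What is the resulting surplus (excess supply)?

Surplus = 62

Equilibrium price would be P* = 345/11, so the floor at 37 binds.
At P = 37: Qd = 335, Qs = 397.
Surplus = 397 − 335 = 62.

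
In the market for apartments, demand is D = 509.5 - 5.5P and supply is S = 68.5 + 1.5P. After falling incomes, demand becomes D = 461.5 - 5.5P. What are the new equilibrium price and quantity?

P' = 393/7, Q' = 1069/7

Original equilibrium: P* = 63, Q* = 163.
New equilibrium: 461.5 - 5.5P = 68.5 + 1.5P, so 393 = 7P and P' = 393/7; Q' = 461.5 − 5.5(393/7) = 1069/7.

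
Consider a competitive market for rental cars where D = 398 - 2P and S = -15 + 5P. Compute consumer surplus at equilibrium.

Equilibrium: 398 - 2P = -15 + 5P gives P* = 59, Q* = 280.
Demand choke price (D = 0): P = 199.
CS = ½(199 − 59)(280) = 19600.

Consumer surplus = 19600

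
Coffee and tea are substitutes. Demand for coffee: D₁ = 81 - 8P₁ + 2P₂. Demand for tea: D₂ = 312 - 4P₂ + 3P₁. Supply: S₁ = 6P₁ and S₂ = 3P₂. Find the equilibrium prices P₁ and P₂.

P₁ = 1191/92, P₂ = 4611/92

Market 1: 81 - 8P₁ + 2P₂ = 6P₁ → 14P₁ - 2P₂ = 81.
Market 2: 7P₂ - 3P₁ = 312.
Eliminating P₂: 7×(1) + 2×(2) gives 92P₁ = 1191, so P₁ = 1191/92.
Back-substitute into (2): P₂ = (312 + 3×1191/92) / 7 = 4611/92.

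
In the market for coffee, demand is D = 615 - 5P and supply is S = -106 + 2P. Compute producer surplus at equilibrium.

Equilibrium: 615 - 5P = -106 + 2P gives P* = 103, Q* = 100.
Supply starts at P = 53 (where S = 0).
PS = ½(103 − 53)(100) = 2500.

Producer surplus = 2500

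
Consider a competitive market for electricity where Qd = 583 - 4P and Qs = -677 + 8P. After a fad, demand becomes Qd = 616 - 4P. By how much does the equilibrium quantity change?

ΔQ = 22

Original equilibrium: P* = 105, Q* = 163.
New equilibrium: 616 - 4P = -677 + 8P, so 1293 = 12P and P' = 107.75; Q' = 616 − 4(107.75) = 185.
Change in quantity: 185 − 163 = 22.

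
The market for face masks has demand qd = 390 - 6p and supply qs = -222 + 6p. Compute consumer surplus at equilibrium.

Consumer surplus = 588

Equilibrium: 390 - 6p = -222 + 6p gives p* = 51, q* = 84.
Demand choke price (qd = 0): p = 65.
CS = ½(65 − 51)(84) = 588.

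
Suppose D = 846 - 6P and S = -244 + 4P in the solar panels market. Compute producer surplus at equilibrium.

Equilibrium: 846 - 6P = -244 + 4P gives P* = 109, Q* = 192.
Supply starts at P = 61 (where S = 0).
PS = ½(109 − 61)(192) = 4608.

Producer surplus = 4608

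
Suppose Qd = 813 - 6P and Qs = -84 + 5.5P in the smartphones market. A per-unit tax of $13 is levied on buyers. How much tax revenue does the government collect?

Tax revenue = 92001/23

Pre-tax equilibrium: P* = 78, Q* = 345.
Tax on buyers shifts demand to Qd = 813 − 6(P + 13) = 735 - 6P.
735 - 6P = -84 + 5.5P gives seller price Ps = 1638/23; buyers pay Pb = 1638/23 + 13 = 1937/23.
New quantity: Q = 813 − 6(1937/23) = 7077/23.
Revenue = 13 × 7077/23 = 92001/23.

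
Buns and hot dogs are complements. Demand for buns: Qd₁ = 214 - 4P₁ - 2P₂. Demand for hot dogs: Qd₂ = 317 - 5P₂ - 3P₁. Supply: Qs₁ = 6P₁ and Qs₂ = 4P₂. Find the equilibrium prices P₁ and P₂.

P₁ = 323/21, P₂ = 632/21

Market 1: 214 - 4P₁ - 2P₂ = 6P₁ → 10P₁ + 2P₂ = 214.
Market 2: 9P₂ + 3P₁ = 317.
Eliminating P₂: 9×(1) − 2×(2) gives 84P₁ = 1292, so P₁ = 323/21.
Back-substitute into (2): P₂ = (317 − 3×323/21) / 9 = 632/21.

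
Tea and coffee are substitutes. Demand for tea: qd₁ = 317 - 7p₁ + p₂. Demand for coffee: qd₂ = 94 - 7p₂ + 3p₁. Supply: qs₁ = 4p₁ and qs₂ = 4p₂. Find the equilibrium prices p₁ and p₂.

Market 1: 317 - 7p₁ + p₂ = 4p₁ → 11p₁ - p₂ = 317.
Market 2: 11p₂ - 3p₁ = 94.
Eliminating p₂: 11×(1) + 1×(2) gives 118p₁ = 3581, so p₁ = 3581/118.
Back-substitute into (2): p₂ = (94 + 3×3581/118) / 11 = 1985/118.

p₁ = 3581/118, p₂ = 1985/118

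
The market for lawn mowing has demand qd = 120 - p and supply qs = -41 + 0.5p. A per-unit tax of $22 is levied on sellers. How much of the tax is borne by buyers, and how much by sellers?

Buyers bear 22/3, sellers bear 44/3

Pre-tax equilibrium: p* = 322/3, q* = 38/3.
Tax on sellers shifts supply to qs = -41 + 0.5(p − 22) = -52 + 0.5p.
120 - p = -52 + 0.5p gives buyer price pb = 344/3; sellers receive ps = 344/3 − 22 = 278/3.
New quantity: q = 120 − 1(344/3) = 16/3.
Buyer burden = 344/3 − 322/3 = 22/3; seller burden = 322/3 − 278/3 = 44/3.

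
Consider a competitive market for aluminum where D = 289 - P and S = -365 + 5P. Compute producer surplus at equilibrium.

Equilibrium: 289 - P = -365 + 5P gives P* = 109, Q* = 180.
Supply starts at P = 73 (where S = 0).
PS = ½(109 − 73)(180) = 3240.

Producer surplus = 3240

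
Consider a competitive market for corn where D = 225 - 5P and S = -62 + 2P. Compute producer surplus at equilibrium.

Producer surplus = 100

Equilibrium: 225 - 5P = -62 + 2P gives P* = 41, Q* = 20.
Supply starts at P = 31 (where S = 0).
PS = ½(41 − 31)(20) = 100.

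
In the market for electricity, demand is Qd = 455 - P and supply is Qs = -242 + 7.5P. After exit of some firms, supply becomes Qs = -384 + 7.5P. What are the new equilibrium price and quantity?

Original equilibrium: P* = 82, Q* = 373.
New equilibrium: 455 - P = -384 + 7.5P, so 839 = 8.5P and P' = 1678/17; Q' = 455 − 1(1678/17) = 6057/17.

P' = 1678/17, Q' = 6057/17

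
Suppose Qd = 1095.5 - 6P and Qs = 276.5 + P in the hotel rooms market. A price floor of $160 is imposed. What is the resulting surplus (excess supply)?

Surplus = 301

Equilibrium price would be P* = 117, so the floor at 160 binds.
At P = 160: Qd = 135.5, Qs = 436.5.
Surplus = 436.5 − 135.5 = 301.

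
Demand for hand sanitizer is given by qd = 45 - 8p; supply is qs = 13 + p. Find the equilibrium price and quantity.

Set qd = qs: 45 - 8p = 13 + p.
32 = 9p, so p* = 32/9.
q* = 45 − 8(32/9) = 149/9.

p* = 32/9, q* = 149/9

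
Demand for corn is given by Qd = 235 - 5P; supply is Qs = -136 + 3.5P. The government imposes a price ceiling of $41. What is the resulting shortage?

Shortage = 22.5

Equilibrium price would be P* = 742/17, so the ceiling at 41 binds.
At P = 41: Qd = 235 − 5(41) = 30, Qs = -136 + 3.5(41) = 7.5.
Shortage = 30 − 7.5 = 22.5.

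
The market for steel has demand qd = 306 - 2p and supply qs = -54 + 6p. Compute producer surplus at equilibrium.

Producer surplus = 3888

Equilibrium: 306 - 2p = -54 + 6p gives p* = 45, q* = 216.
Supply starts at p = 9 (where qs = 0).
PS = ½(45 − 9)(216) = 3888.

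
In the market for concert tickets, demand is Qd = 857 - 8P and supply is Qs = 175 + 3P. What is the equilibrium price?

P* = 62

Set Qd = Qs: 857 - 8P = 175 + 3P.
682 = 11P, so P* = 62.
Q* = 857 − 8(62) = 361.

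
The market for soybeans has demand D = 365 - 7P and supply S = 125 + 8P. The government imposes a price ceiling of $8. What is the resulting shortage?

Equilibrium price would be P* = 16, so the ceiling at 8 binds.
At P = 8: D = 365 − 7(8) = 309, S = 125 + 8(8) = 189.
Shortage = 309 − 189 = 120.

Shortage = 120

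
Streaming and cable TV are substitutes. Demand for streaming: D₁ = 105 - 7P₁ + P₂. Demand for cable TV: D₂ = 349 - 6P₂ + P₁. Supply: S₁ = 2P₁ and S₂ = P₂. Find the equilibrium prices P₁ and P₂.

P₁ = 542/31, P₂ = 1623/31

Market 1: 105 - 7P₁ + P₂ = 2P₁ → 9P₁ - P₂ = 105.
Market 2: 7P₂ - P₁ = 349.
Eliminating P₂: 7×(1) + 1×(2) gives 62P₁ = 1084, so P₁ = 542/31.
Back-substitute into (2): P₂ = (349 + 1×542/31) / 7 = 1623/31.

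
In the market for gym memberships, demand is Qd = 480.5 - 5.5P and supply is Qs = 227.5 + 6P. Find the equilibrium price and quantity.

P* = 22, Q* = 359.5

Set Qd = Qs: 480.5 - 5.5P = 227.5 + 6P.
253 = 11.5P, so P* = 22.
Q* = 480.5 − 5.5(22) = 359.5.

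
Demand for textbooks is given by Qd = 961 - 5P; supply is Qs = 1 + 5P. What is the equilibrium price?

P* = 96

Set Qd = Qs: 961 - 5P = 1 + 5P.
960 = 10P, so P* = 96.
Q* = 961 − 5(96) = 481.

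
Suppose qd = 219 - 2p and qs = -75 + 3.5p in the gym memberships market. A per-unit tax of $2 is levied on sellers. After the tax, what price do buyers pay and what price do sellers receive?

Buyers pay 602/11, sellers receive 580/11

Pre-tax equilibrium: p* = 588/11, q* = 1233/11.
Tax on sellers shifts supply to qs = -75 + 3.5(p − 2) = -82 + 3.5p.
219 - 2p = -82 + 3.5p gives buyer price pb = 602/11; sellers receive ps = 602/11 − 2 = 580/11.
New quantity: q = 219 − 2(602/11) = 1205/11.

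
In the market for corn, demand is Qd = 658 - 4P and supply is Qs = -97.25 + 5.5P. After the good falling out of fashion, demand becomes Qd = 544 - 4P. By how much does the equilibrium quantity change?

ΔQ = -66

Original equilibrium: P* = 79.5, Q* = 340.
New equilibrium: 544 - 4P = -97.25 + 5.5P, so 641.25 = 9.5P and P' = 67.5; Q' = 544 − 4(67.5) = 274.
Change in quantity: 274 − 340 = -66.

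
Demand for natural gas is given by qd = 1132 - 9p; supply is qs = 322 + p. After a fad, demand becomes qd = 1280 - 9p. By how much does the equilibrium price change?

Original equilibrium: p* = 81, q* = 403.
New equilibrium: 1280 - 9p = 322 + p, so 958 = 10p and p' = 95.8; q' = 1280 − 9(95.8) = 417.8.
Change in price: 95.8 − 81 = 14.8.

Δp = 14.8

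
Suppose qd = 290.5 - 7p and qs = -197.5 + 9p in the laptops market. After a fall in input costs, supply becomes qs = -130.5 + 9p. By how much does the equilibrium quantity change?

Δq = 29.3125

Original equilibrium: p* = 30.5, q* = 77.
New equilibrium: 290.5 - 7p = -130.5 + 9p, so 421 = 16p and p' = 26.3125; q' = 290.5 − 7(26.3125) = 106.3125.
Change in quantity: 106.3125 − 77 = 29.3125.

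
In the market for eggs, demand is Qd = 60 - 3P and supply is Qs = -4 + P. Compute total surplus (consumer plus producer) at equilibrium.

Total surplus = 96

Equilibrium: 60 - 3P = -4 + P gives P* = 16, Q* = 12.
Demand choke price: P = 20; supply starts at P = 4.
CS = ½(20 − 16)(12) = 24; PS = ½(16 − 4)(12) = 72.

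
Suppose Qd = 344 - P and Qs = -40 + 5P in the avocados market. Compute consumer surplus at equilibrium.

Equilibrium: 344 - P = -40 + 5P gives P* = 64, Q* = 280.
Demand choke price (Qd = 0): P = 344.
CS = ½(344 − 64)(280) = 39200.

Consumer surplus = 39200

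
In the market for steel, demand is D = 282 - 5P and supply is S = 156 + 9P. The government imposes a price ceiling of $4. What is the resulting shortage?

Equilibrium price would be P* = 9, so the ceiling at 4 binds.
At P = 4: D = 282 − 5(4) = 262, S = 156 + 9(4) = 192.
Shortage = 262 − 192 = 70.

Shortage = 70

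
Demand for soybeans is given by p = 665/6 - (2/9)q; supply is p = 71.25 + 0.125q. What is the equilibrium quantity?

Set the two price expressions equal: 665/6 - (2/9)q = 71.25 + 0.125q.
475/12 = (25/72)q, so q* = 114.
p* = 665/6 − (2/9)(114) = 85.5.

q* = 114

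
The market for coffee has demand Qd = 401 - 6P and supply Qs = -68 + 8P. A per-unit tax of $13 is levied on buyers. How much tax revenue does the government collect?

Tax revenue = 14144/7

Pre-tax equilibrium: P* = 33.5, Q* = 200.
Tax on buyers shifts demand to Qd = 401 − 6(P + 13) = 323 - 6P.
323 - 6P = -68 + 8P gives seller price Ps = 391/14; buyers pay Pb = 391/14 + 13 = 573/14.
New quantity: Q = 401 − 6(573/14) = 1088/7.
Revenue = 13 × 1088/7 = 14144/7.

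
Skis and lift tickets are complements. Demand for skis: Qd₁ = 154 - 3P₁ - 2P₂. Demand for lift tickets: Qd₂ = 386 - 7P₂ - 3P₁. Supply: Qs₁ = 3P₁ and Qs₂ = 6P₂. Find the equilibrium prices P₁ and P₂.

P₁ = 205/12, P₂ = 25.75

Market 1: 154 - 3P₁ - 2P₂ = 3P₁ → 6P₁ + 2P₂ = 154.
Market 2: 13P₂ + 3P₁ = 386.
Eliminating P₂: 13×(1) − 2×(2) gives 72P₁ = 1230, so P₁ = 205/12.
Back-substitute into (2): P₂ = (386 − 3×205/12) / 13 = 25.75.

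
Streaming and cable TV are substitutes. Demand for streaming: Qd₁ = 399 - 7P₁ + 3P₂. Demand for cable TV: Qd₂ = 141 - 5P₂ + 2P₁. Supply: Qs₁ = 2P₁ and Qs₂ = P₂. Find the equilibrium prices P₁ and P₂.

Market 1: 399 - 7P₁ + 3P₂ = 2P₁ → 9P₁ - 3P₂ = 399.
Market 2: 6P₂ - 2P₁ = 141.
Eliminating P₂: 6×(1) + 3×(2) gives 48P₁ = 2817, so P₁ = 58.6875.
Back-substitute into (2): P₂ = (141 + 2×58.6875) / 6 = 43.0625.

P₁ = 58.6875, P₂ = 43.0625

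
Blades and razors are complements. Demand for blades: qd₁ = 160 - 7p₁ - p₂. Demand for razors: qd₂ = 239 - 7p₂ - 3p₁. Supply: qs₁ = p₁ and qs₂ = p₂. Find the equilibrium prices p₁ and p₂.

Market 1: 160 - 7p₁ - p₂ = p₁ → 8p₁ + p₂ = 160.
Market 2: 8p₂ + 3p₁ = 239.
Eliminating p₂: 8×(1) − 1×(2) gives 61p₁ = 1041, so p₁ = 1041/61.
Back-substitute into (2): p₂ = (239 − 3×1041/61) / 8 = 1432/61.

p₁ = 1041/61, p₂ = 1432/61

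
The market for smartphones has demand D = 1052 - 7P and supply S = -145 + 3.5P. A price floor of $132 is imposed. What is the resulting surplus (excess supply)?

Equilibrium price would be P* = 114, so the floor at 132 binds.
At P = 132: D = 128, S = 317.
Surplus = 317 − 128 = 189.

Surplus = 189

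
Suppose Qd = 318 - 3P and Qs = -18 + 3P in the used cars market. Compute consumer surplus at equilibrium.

Consumer surplus = 3750

Equilibrium: 318 - 3P = -18 + 3P gives P* = 56, Q* = 150.
Demand choke price (Qd = 0): P = 106.
CS = ½(106 − 56)(150) = 3750.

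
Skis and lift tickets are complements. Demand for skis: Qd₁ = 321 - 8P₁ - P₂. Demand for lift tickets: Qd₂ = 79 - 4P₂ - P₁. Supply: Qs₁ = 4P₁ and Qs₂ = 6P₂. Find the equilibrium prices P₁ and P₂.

P₁ = 3131/119, P₂ = 627/119

Market 1: 321 - 8P₁ - P₂ = 4P₁ → 12P₁ + P₂ = 321.
Market 2: 10P₂ + P₁ = 79.
Eliminating P₂: 10×(1) − 1×(2) gives 119P₁ = 3131, so P₁ = 3131/119.
Back-substitute into (2): P₂ = (79 − 1×3131/119) / 10 = 627/119.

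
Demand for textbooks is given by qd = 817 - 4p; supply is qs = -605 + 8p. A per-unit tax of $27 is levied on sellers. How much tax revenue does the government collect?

Pre-tax equilibrium: p* = 118.5, q* = 343.
Tax on sellers shifts supply to qs = -605 + 8(p − 27) = -821 + 8p.
817 - 4p = -821 + 8p gives buyer price pb = 136.5; sellers receive ps = 136.5 − 27 = 109.5.
New quantity: q = 817 − 4(136.5) = 271.
Revenue = 27 × 271 = 7317.

Tax revenue = 7317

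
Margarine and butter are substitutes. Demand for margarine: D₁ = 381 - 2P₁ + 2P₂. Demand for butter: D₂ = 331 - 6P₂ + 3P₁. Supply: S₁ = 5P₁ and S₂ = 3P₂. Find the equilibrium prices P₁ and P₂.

P₁ = 4091/57, P₂ = 3460/57

Market 1: 381 - 2P₁ + 2P₂ = 5P₁ → 7P₁ - 2P₂ = 381.
Market 2: 9P₂ - 3P₁ = 331.
Eliminating P₂: 9×(1) + 2×(2) gives 57P₁ = 4091, so P₁ = 4091/57.
Back-substitute into (2): P₂ = (331 + 3×4091/57) / 9 = 3460/57.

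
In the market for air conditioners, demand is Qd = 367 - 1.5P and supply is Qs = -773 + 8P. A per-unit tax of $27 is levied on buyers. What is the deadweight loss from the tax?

Deadweight loss = 8748/19

Pre-tax equilibrium: P* = 120, Q* = 187.
Tax on buyers shifts demand to Qd = 367 − 1.5(P + 27) = 326.5 - 1.5P.
326.5 - 1.5P = -773 + 8P gives seller price Ps = 2199/19; buyers pay Pb = 2199/19 + 27 = 2712/19.
New quantity: Q = 367 − 1.5(2712/19) = 2905/19.
DWL = ½ × 27 × (187 − 2905/19) = 8748/19.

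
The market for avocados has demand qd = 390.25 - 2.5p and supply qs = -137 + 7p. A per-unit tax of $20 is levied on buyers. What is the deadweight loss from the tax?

Pre-tax equilibrium: p* = 55.5, q* = 251.5.
Tax on buyers shifts demand to qd = 390.25 − 2.5(p + 20) = 340.25 - 2.5p.
340.25 - 2.5p = -137 + 7p gives seller price ps = 1909/38; buyers pay pb = 1909/38 + 20 = 2669/38.
New quantity: q = 390.25 − 2.5(2669/38) = 8157/38.
DWL = ½ × 20 × (251.5 − 8157/38) = 7000/19.

Deadweight loss = 7000/19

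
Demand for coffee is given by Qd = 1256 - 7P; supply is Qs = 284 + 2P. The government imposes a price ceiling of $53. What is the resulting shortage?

Shortage = 495

Equilibrium price would be P* = 108, so the ceiling at 53 binds.
At P = 53: Qd = 1256 − 7(53) = 885, Qs = 284 + 2(53) = 390.
Shortage = 885 − 390 = 495.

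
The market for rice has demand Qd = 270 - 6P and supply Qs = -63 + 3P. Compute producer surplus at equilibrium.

Equilibrium: 270 - 6P = -63 + 3P gives P* = 37, Q* = 48.
Supply starts at P = 21 (where Qs = 0).
PS = ½(37 − 21)(48) = 384.

Producer surplus = 384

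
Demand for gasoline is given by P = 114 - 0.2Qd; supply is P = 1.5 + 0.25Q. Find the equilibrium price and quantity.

Set the two price expressions equal: 114 - 0.2Q = 1.5 + 0.25Q.
112.5 = 0.45Q, so Q* = 250.
P* = 114 − (0.2)(250) = 64.

P* = 64, Q* = 250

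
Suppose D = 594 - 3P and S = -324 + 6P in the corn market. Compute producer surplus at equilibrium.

Equilibrium: 594 - 3P = -324 + 6P gives P* = 102, Q* = 288.
Supply starts at P = 54 (where S = 0).
PS = ½(102 − 54)(288) = 6912.

Producer surplus = 6912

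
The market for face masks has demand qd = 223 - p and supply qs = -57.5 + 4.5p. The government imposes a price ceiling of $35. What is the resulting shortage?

Shortage = 88

Equilibrium price would be p* = 51, so the ceiling at 35 binds.
At p = 35: qd = 223 − 1(35) = 188, qs = -57.5 + 4.5(35) = 100.
Shortage = 188 − 100 = 88.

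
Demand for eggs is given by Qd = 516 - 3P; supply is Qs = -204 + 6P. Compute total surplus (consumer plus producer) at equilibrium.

Equilibrium: 516 - 3P = -204 + 6P gives P* = 80, Q* = 276.
Demand choke price: P = 172; supply starts at P = 34.
CS = ½(172 − 80)(276) = 12696; PS = ½(80 − 34)(276) = 6348.

Total surplus = 19044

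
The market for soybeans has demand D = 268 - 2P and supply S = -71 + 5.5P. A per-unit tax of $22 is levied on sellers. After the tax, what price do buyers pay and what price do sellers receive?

Buyers pay 184/3, sellers receive 118/3

Pre-tax equilibrium: P* = 45.2, Q* = 177.6.
Tax on sellers shifts supply to S = -71 + 5.5(P − 22) = -192 + 5.5P.
268 - 2P = -192 + 5.5P gives buyer price Pb = 184/3; sellers receive Ps = 184/3 − 22 = 118/3.
New quantity: Q = 268 − 2(184/3) = 436/3.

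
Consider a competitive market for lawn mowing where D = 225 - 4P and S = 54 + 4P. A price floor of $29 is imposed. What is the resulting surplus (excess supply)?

Surplus = 61

Equilibrium price would be P* = 21.375, so the floor at 29 binds.
At P = 29: D = 109, S = 170.
Surplus = 170 − 109 = 61.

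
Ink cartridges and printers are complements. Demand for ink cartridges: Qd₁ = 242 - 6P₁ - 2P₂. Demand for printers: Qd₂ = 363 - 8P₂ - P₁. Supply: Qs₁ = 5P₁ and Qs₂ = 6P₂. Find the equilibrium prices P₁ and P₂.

P₁ = 1331/76, P₂ = 3751/152

Market 1: 242 - 6P₁ - 2P₂ = 5P₁ → 11P₁ + 2P₂ = 242.
Market 2: 14P₂ + P₁ = 363.
Eliminating P₂: 14×(1) − 2×(2) gives 152P₁ = 2662, so P₁ = 1331/76.
Back-substitute into (2): P₂ = (363 − 1×1331/76) / 14 = 3751/152.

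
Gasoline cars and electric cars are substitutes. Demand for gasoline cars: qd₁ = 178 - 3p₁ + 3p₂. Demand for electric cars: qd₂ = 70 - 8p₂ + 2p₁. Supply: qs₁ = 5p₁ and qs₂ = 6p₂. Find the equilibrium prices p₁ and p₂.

p₁ = 1351/53, p₂ = 458/53

Market 1: 178 - 3p₁ + 3p₂ = 5p₁ → 8p₁ - 3p₂ = 178.
Market 2: 14p₂ - 2p₁ = 70.
Eliminating p₂: 14×(1) + 3×(2) gives 106p₁ = 2702, so p₁ = 1351/53.
Back-substitute into (2): p₂ = (70 + 2×1351/53) / 14 = 458/53.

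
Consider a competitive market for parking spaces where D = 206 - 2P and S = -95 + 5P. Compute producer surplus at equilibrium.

Equilibrium: 206 - 2P = -95 + 5P gives P* = 43, Q* = 120.
Supply starts at P = 19 (where S = 0).
PS = ½(43 − 19)(120) = 1440.

Producer surplus = 1440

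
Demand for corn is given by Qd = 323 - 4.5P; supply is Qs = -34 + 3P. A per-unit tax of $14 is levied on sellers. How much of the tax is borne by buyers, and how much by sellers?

Buyers bear $5.6, sellers bear $8.4

Pre-tax equilibrium: P* = 47.6, Q* = 108.8.
Tax on sellers shifts supply to Qs = -34 + 3(P − 14) = -76 + 3P.
323 - 4.5P = -76 + 3P gives buyer price Pb = 53.2; sellers receive Ps = 53.2 − 14 = 39.2.
New quantity: Q = 323 − 4.5(53.2) = 83.6.
Buyer burden = 53.2 − 47.6 = 5.6; seller burden = 47.6 − 39.2 = 8.4.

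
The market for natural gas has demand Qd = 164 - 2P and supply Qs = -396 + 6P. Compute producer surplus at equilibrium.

Producer surplus = 48

Equilibrium: 164 - 2P = -396 + 6P gives P* = 70, Q* = 24.
Supply starts at P = 66 (where Qs = 0).
PS = ½(70 − 66)(24) = 48.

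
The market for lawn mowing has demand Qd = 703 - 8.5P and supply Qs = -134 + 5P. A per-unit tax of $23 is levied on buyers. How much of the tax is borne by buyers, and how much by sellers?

Pre-tax equilibrium: P* = 62, Q* = 176.
Tax on buyers shifts demand to Qd = 703 − 8.5(P + 23) = 507.5 - 8.5P.
507.5 - 8.5P = -134 + 5P gives seller price Ps = 1283/27; buyers pay Pb = 1283/27 + 23 = 1904/27.
New quantity: Q = 703 − 8.5(1904/27) = 2797/27.
Buyer burden = 1904/27 − 62 = 230/27; seller burden = 62 − 1283/27 = 391/27.

Buyers bear 230/27, sellers bear 391/27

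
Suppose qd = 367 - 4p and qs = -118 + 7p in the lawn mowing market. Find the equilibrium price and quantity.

p* = 485/11, q* = 2097/11

Set qd = qs: 367 - 4p = -118 + 7p.
485 = 11p, so p* = 485/11.
q* = 367 − 4(485/11) = 2097/11.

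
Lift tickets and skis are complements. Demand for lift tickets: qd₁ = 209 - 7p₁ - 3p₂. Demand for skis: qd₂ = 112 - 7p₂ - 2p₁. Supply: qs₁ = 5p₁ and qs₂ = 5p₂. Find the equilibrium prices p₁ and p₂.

p₁ = 362/23, p₂ = 463/69

Market 1: 209 - 7p₁ - 3p₂ = 5p₁ → 12p₁ + 3p₂ = 209.
Market 2: 12p₂ + 2p₁ = 112.
Eliminating p₂: 12×(1) − 3×(2) gives 138p₁ = 2172, so p₁ = 362/23.
Back-substitute into (2): p₂ = (112 − 2×362/23) / 12 = 463/69.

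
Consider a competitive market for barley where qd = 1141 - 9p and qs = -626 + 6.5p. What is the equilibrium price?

p* = 114

Set qd = qs: 1141 - 9p = -626 + 6.5p.
1767 = 15.5p, so p* = 114.
q* = 1141 − 9(114) = 115.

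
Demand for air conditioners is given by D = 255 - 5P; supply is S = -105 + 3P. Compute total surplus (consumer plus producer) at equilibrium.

Total surplus = 240

Equilibrium: 255 - 5P = -105 + 3P gives P* = 45, Q* = 30.
Demand choke price: P = 51; supply starts at P = 35.
CS = ½(51 − 45)(30) = 90; PS = ½(45 − 35)(30) = 150.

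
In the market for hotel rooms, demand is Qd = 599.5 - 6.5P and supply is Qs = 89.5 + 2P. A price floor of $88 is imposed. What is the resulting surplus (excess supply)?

Surplus = 238

Equilibrium price would be P* = 60, so the floor at 88 binds.
At P = 88: Qd = 27.5, Qs = 265.5.
Surplus = 265.5 − 27.5 = 238.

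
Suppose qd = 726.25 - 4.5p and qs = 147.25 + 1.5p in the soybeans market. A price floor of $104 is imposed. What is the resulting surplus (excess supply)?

Surplus = 45

Equilibrium price would be p* = 96.5, so the floor at 104 binds.
At p = 104: qd = 258.25, qs = 303.25.
Surplus = 303.25 − 258.25 = 45.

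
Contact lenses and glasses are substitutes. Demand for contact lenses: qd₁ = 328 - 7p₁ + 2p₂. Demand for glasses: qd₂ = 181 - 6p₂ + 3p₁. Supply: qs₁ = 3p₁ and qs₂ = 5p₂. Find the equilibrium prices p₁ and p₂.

Market 1: 328 - 7p₁ + 2p₂ = 3p₁ → 10p₁ - 2p₂ = 328.
Market 2: 11p₂ - 3p₁ = 181.
Eliminating p₂: 11×(1) + 2×(2) gives 104p₁ = 3970, so p₁ = 1985/52.
Back-substitute into (2): p₂ = (181 + 3×1985/52) / 11 = 1397/52.

p₁ = 1985/52, p₂ = 1397/52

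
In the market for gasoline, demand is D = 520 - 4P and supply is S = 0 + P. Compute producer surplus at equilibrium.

Equilibrium: 520 - 4P = 0 + P gives P* = 104, Q* = 104.
Supply starts at P = 0 (where S = 0).
PS = ½(104 − 0)(104) = 5408.

Producer surplus = 5408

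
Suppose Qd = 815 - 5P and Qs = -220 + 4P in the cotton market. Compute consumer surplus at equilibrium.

Consumer surplus = 5760

Equilibrium: 815 - 5P = -220 + 4P gives P* = 115, Q* = 240.
Demand choke price (Qd = 0): P = 163.
CS = ½(163 − 115)(240) = 5760.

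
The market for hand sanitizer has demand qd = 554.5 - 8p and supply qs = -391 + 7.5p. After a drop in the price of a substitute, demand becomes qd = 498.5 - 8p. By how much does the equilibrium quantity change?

Original equilibrium: p* = 61, q* = 66.5.
New equilibrium: 498.5 - 8p = -391 + 7.5p, so 889.5 = 15.5p and p' = 1779/31; q' = 498.5 − 8(1779/31) = 2443/62.
Change in quantity: 2443/62 − 66.5 = -840/31.

Δq = -840/31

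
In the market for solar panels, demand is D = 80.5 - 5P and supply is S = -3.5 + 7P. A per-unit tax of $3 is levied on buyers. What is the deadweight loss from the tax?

Deadweight loss = 13.125

Pre-tax equilibrium: P* = 7, Q* = 45.5.
Tax on buyers shifts demand to D = 80.5 − 5(P + 3) = 65.5 - 5P.
65.5 - 5P = -3.5 + 7P gives seller price Ps = 5.75; buyers pay Pb = 5.75 + 3 = 8.75.
New quantity: Q = 80.5 − 5(8.75) = 36.75.
DWL = ½ × 3 × (45.5 − 36.75) = 13.125.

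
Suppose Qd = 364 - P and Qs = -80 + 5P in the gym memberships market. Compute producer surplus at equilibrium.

Equilibrium: 364 - P = -80 + 5P gives P* = 74, Q* = 290.
Supply starts at P = 16 (where Qs = 0).
PS = ½(74 − 16)(290) = 8410.

Producer surplus = 8410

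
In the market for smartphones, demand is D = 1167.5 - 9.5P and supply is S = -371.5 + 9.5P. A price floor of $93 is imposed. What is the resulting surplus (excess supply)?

Surplus = 228

Equilibrium price would be P* = 81, so the floor at 93 binds.
At P = 93: D = 284, S = 512.
Surplus = 512 − 284 = 228.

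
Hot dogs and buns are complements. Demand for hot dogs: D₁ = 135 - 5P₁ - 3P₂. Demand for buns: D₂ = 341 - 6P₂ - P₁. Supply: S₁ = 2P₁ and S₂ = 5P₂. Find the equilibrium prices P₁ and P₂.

P₁ = 231/37, P₂ = 1126/37

Market 1: 135 - 5P₁ - 3P₂ = 2P₁ → 7P₁ + 3P₂ = 135.
Market 2: 11P₂ + P₁ = 341.
Eliminating P₂: 11×(1) − 3×(2) gives 74P₁ = 462, so P₁ = 231/37.
Back-substitute into (2): P₂ = (341 − 1×231/37) / 11 = 1126/37.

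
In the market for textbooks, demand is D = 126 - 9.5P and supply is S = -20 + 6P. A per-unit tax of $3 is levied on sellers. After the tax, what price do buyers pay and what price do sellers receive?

Buyers pay 328/31, sellers receive 235/31

Pre-tax equilibrium: P* = 292/31, Q* = 1132/31.
Tax on sellers shifts supply to S = -20 + 6(P − 3) = -38 + 6P.
126 - 9.5P = -38 + 6P gives buyer price Pb = 328/31; sellers receive Ps = 328/31 − 3 = 235/31.
New quantity: Q = 126 − 9.5(328/31) = 790/31.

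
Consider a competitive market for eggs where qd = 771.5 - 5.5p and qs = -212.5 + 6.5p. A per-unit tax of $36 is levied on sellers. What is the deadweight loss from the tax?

Deadweight loss = 1930.5

Pre-tax equilibrium: p* = 82, q* = 320.5.
Tax on sellers shifts supply to qs = -212.5 + 6.5(p − 36) = -446.5 + 6.5p.
771.5 - 5.5p = -446.5 + 6.5p gives buyer price pb = 101.5; sellers receive ps = 101.5 − 36 = 65.5.
New quantity: q = 771.5 − 5.5(101.5) = 213.25.
DWL = ½ × 36 × (320.5 − 213.25) = 1930.5.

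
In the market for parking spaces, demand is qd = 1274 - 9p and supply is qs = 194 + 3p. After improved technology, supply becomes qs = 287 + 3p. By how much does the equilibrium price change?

Δp = -7.75

Original equilibrium: p* = 90, q* = 464.
New equilibrium: 1274 - 9p = 287 + 3p, so 987 = 12p and p' = 82.25; q' = 1274 − 9(82.25) = 533.75.
Change in price: 82.25 − 90 = -7.75.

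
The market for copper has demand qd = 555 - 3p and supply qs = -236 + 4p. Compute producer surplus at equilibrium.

Equilibrium: 555 - 3p = -236 + 4p gives p* = 113, q* = 216.
Supply starts at p = 59 (where qs = 0).
PS = ½(113 − 59)(216) = 5832.

Producer surplus = 5832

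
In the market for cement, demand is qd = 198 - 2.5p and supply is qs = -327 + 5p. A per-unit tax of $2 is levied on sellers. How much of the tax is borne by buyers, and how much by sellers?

Buyers bear 4/3, sellers bear 2/3

Pre-tax equilibrium: p* = 70, q* = 23.
Tax on sellers shifts supply to qs = -327 + 5(p − 2) = -337 + 5p.
198 - 2.5p = -337 + 5p gives buyer price pb = 214/3; sellers receive ps = 214/3 − 2 = 208/3.
New quantity: q = 198 − 2.5(214/3) = 59/3.
Buyer burden = 214/3 − 70 = 4/3; seller burden = 70 − 208/3 = 2/3.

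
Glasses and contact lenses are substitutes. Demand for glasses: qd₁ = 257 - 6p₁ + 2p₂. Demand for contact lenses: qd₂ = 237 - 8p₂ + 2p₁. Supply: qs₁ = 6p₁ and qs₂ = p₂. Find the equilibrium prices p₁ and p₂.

p₁ = 2787/104, p₂ = 1679/52

Market 1: 257 - 6p₁ + 2p₂ = 6p₁ → 12p₁ - 2p₂ = 257.
Market 2: 9p₂ - 2p₁ = 237.
Eliminating p₂: 9×(1) + 2×(2) gives 104p₁ = 2787, so p₁ = 2787/104.
Back-substitute into (2): p₂ = (237 + 2×2787/104) / 9 = 1679/52.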